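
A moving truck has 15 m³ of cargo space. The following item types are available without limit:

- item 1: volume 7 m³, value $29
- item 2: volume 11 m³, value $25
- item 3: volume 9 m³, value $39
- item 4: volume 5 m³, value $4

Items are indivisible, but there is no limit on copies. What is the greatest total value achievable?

$58

Best value-per-unit is item 3 at 39/9; filling with it alone gives 1×39 = 39.
Optimal mix: 2×item 1 → volume 14, value 58.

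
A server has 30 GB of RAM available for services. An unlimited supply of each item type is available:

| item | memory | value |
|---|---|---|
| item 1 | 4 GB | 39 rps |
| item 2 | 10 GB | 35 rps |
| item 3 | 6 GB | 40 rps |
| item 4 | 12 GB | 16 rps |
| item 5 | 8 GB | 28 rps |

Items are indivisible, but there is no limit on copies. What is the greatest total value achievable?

274 rps

Best value-per-unit is item 1 at 39/4; filling with it alone gives 7×39 = 273.
Optimal mix: 6×item 1 + 1×item 3 → memory 30, value 274.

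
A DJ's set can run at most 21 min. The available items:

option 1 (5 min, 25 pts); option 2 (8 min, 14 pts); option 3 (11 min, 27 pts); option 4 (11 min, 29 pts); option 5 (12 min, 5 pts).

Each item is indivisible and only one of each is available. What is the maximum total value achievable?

54 pts

This is a 0/1 knapsack; check combinations near the capacity.
- option 1+option 4: duration 5+11=16, value 25+29=54
- option 1+option 3: duration 5+11=16, value 25+27=52
- option 2+option 4: duration 8+11=19, value 14+29=43
Best: 54 pts.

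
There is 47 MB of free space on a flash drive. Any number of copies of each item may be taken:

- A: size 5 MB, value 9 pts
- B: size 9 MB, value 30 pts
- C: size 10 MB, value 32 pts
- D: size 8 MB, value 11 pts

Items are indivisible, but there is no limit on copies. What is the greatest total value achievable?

Best value-per-unit is B at 30/9; filling with it alone gives 5×30 = 150.
Optimal mix: 3×B + 2×C → size 47, value 154.

154 pts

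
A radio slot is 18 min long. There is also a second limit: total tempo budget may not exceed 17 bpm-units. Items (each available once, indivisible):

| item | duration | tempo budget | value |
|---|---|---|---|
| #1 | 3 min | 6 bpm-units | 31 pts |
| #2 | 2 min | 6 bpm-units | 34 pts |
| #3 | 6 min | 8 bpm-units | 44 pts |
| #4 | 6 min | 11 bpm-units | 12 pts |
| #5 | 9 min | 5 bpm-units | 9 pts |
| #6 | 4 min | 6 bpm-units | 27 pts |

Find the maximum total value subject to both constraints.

Feasible sets respecting both limits:
- #2+#3: duration 8, tempo budget 14, value 78
- #1+#3: duration 9, tempo budget 14, value 75
- #1+#2+#5: duration 14, tempo budget 17, value 74
Best: 78 pts.

78 pts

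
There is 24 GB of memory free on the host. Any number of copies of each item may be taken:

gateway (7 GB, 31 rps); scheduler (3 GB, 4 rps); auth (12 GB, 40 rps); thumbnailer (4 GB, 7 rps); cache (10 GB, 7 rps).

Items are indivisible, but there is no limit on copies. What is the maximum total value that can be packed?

97 rps

Best value-per-unit is gateway at 31/7; filling with it alone gives 3×31 = 93.
Optimal mix: 3×gateway + 1×scheduler → memory 24, value 97.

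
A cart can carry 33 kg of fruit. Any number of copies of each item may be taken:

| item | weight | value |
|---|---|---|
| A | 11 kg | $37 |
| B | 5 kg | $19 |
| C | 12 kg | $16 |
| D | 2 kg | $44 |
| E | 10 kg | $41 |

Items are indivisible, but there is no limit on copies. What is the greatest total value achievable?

Best value-per-unit is D at 44/2, and filling with it alone uses weight 16×2=32. No mix of the others beats 16×44 = 704.

$704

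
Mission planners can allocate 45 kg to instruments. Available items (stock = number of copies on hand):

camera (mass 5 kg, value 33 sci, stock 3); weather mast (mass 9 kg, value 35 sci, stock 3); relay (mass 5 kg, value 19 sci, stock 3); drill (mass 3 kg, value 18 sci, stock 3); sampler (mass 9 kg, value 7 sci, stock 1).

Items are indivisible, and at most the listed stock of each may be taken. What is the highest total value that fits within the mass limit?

227 sci

Top feasible selections:
- 3×camera + 1×weather mast + 3×relay + 2×drill: mass 45, value 227
- 3×camera + 1×weather mast + 2×relay + 3×drill: mass 43, value 226
- 3×camera + 2×weather mast + 1×relay + 2×drill: mass 44, value 224
- 3×camera + 2×weather mast + 3×drill: mass 42, value 223
Best: 227 sci.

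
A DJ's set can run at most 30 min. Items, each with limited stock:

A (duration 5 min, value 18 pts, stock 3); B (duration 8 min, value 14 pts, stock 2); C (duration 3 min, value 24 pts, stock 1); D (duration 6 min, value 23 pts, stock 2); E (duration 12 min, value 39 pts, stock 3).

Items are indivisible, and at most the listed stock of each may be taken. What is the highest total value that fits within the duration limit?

Top feasible selections:
- 3×A + 1×C + 2×D: duration 30, value 124
- 3×A + 1×C + 1×E: duration 30, value 117
Best: 124 pts.

124 pts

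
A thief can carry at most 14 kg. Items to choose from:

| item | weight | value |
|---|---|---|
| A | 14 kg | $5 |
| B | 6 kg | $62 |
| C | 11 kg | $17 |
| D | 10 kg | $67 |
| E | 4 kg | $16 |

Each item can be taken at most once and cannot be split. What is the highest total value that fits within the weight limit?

Check high-value combinations within 14 kg:
- D+E: weight 10+4=14, value 67+16=83
- B+E: weight 6+4=10, value 62+16=78
- D: weight 10, value 67
Best: $83.

$83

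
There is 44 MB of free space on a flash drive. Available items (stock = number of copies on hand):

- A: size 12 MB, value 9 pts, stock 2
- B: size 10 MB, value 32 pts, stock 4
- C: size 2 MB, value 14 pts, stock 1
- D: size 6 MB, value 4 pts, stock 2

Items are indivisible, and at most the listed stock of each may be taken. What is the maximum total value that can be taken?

142 pts

Top feasible selections:
- 4×B + 1×C: size 42, value 142
- 4×B: size 40, value 128
- 1×A + 3×B + 1×C: size 44, value 119
- 3×B + 1×C + 2×D: size 44, value 118
Best: 142 pts.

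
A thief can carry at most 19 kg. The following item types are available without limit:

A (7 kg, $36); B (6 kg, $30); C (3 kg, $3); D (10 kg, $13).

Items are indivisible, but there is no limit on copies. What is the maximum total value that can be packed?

$96

Best value-per-unit is A at 36/7; filling with it alone gives 2×36 = 72.
Optimal mix: 1×A + 2×B → weight 19, value 96.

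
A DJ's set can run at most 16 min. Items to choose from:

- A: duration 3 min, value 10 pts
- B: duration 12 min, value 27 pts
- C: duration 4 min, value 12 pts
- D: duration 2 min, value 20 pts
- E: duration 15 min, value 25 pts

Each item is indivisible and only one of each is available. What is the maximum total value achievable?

This is a 0/1 knapsack; check combinations near the capacity.
- B+D: duration 12+2=14, value 27+20=47
- A+C+D: duration 3+4+2=9, value 10+12+20=42
- B+C: duration 12+4=16, value 27+12=39
Best: 47 pts.

47 pts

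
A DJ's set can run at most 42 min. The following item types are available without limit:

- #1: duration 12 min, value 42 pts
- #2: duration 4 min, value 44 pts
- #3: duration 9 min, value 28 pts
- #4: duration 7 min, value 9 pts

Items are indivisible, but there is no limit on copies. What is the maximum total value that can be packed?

Best value-per-unit is #2 at 44/4, and filling with it alone uses duration 10×4=40. No mix of the others beats 10×44 = 440.

440 pts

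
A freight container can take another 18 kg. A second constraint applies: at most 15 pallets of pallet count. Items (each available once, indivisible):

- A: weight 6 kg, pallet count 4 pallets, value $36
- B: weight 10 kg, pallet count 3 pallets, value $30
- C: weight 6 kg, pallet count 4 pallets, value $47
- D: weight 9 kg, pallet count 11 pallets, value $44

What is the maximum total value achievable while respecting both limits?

$91

Feasible sets respecting both limits:
- C+D: weight 15, pallet count 15, value 91
- A+C: weight 12, pallet count 8, value 83
- A+D: weight 15, pallet count 15, value 80
- B+C: weight 16, pallet count 7, value 77
Best: $91.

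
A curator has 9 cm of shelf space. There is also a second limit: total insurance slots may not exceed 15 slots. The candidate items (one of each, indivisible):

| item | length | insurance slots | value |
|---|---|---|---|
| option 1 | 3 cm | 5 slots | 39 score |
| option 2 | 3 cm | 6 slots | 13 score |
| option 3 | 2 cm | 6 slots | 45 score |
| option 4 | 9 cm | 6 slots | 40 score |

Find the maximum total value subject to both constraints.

Feasible sets respecting both limits:
- option 1+option 3: length 5, insurance slots 11, value 84
- option 2+option 3: length 5, insurance slots 12, value 58
- option 1+option 2: length 6, insurance slots 11, value 52
Best: 84 score.

84 score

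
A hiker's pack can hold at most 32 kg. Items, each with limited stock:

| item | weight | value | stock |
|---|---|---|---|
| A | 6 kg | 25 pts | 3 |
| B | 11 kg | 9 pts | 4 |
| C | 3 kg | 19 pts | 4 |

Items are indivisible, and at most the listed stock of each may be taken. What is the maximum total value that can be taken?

151 pts

Top feasible selections:
- 3×A + 4×C: weight 30, value 151
- 3×A + 3×C: weight 27, value 132
- 2×A + 4×C: weight 24, value 126
Best: 151 pts.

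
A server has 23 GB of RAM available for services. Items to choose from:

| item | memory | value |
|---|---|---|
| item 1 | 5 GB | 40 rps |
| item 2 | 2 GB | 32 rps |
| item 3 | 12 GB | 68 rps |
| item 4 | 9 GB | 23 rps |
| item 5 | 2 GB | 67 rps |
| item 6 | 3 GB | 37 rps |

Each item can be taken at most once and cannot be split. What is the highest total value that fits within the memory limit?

Check high-value combinations within 23 GB:
- item 1+item 3+item 5+item 6: memory 5+12+2+3=22, value 40+68+67+37=212
- item 1+item 2+item 3+item 5: memory 5+2+12+2=21, value 40+32+68+67=207
- item 2+item 3+item 5+item 6: memory 2+12+2+3=19, value 32+68+67+37=204
- item 1+item 2+item 4+item 5+item 6: memory 5+2+9+2+3=21, value 40+32+23+67+37=199
Best: 212 rps.

212 rps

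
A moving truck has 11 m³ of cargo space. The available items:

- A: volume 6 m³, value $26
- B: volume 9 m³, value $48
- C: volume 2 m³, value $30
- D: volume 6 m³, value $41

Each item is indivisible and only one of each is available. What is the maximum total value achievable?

$78

Check high-value combinations within 11 m³:
- B+C: volume 9+2=11, value 48+30=78
- C+D: volume 2+6=8, value 30+41=71
- A+C: volume 6+2=8, value 26+30=56
- B: volume 9, value 48
Best: $78.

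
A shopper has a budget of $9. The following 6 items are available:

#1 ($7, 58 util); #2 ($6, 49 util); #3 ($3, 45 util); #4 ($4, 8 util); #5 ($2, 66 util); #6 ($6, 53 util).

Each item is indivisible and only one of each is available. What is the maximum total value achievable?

124 util

Check high-value combinations within $9:
- #1+#5: cost 7+2=9, value 58+66=124
- #5+#6: cost 2+6=8, value 66+53=119
- #3+#4+#5: cost 3+4+2=9, value 45+8+66=119
Best: 124 util.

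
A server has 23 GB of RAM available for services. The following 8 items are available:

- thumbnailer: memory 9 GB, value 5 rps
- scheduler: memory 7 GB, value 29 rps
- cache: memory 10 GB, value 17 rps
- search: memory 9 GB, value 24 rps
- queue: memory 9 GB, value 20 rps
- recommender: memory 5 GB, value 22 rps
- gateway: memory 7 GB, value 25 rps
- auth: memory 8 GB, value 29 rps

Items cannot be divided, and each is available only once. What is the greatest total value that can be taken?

83 rps

This is a 0/1 knapsack; check combinations near the capacity.
- scheduler+gateway+auth: memory 7+7+8=22, value 29+25+29=83
- scheduler+recommender+auth: memory 7+5+8=20, value 29+22+29=80
- scheduler+search+gateway: memory 7+9+7=23, value 29+24+25=78
Best: 83 rps.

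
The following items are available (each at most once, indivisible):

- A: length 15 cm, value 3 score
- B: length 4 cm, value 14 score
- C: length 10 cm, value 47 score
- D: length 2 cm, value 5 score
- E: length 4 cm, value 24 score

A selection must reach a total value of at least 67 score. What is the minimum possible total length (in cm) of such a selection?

14

Subsets with value ≥ 67, sorted by total length:
- C+E: length 14, value 71
- C+D+E: length 16, value 76
- B+C+E: length 18, value 85
- B+C+D+E: length 20, value 90
Minimum length: 14 cm.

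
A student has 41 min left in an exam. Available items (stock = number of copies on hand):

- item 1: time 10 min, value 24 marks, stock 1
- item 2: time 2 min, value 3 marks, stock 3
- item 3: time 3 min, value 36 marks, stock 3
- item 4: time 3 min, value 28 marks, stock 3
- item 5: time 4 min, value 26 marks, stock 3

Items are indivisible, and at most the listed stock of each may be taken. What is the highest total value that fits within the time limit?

294 marks

Top feasible selections:
- 1×item 1 + 3×item 3 + 3×item 4 + 3×item 5: time 40, value 294
- 3×item 2 + 3×item 3 + 3×item 4 + 3×item 5: time 36, value 279
Best: 294 marks.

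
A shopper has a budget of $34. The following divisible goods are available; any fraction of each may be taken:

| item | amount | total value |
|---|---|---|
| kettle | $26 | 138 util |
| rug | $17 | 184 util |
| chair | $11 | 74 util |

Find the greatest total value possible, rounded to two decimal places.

Take in order of value per unit:
- rug (184/17 per unit): all 17 → value 184, running total 184.00
- chair (74/11 per unit): all 11 → value 74, running total 258.00
- kettle (138/26 per unit): 6 of 26 → value 6×138/26 = 31.8462, running total 289.85
Total 289.85.

289.85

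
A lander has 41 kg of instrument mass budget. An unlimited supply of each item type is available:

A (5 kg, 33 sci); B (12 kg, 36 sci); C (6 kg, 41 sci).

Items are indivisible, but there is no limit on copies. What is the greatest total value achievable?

279 sci

Best value-per-unit is C at 41/6; filling with it alone gives 6×41 = 246.
Optimal mix: 1×A + 6×C → mass 41, value 279.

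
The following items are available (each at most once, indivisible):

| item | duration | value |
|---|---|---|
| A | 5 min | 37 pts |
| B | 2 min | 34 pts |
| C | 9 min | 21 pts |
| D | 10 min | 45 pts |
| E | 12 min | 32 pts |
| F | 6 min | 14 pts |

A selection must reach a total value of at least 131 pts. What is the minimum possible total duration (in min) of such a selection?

26

Subsets with value ≥ 131, sorted by total duration:
- A+B+C+D: duration 26, value 137
- A+B+D+E: duration 29, value 148
- A+B+C+D+F: duration 32, value 151
Minimum duration: 26 min.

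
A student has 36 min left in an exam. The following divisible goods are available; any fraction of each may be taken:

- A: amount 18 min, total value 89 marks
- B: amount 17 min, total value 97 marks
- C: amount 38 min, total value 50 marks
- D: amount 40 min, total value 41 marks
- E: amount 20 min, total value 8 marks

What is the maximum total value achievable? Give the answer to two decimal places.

Take in order of value per unit:
- B (97/17 per unit): all 17 → value 97, running total 97.00
- A (89/18 per unit): all 18 → value 89, running total 186.00
- C (50/38 per unit): 1 of 38 → value 1×50/38 = 1.3158, running total 187.32
Total 187.32.

187.32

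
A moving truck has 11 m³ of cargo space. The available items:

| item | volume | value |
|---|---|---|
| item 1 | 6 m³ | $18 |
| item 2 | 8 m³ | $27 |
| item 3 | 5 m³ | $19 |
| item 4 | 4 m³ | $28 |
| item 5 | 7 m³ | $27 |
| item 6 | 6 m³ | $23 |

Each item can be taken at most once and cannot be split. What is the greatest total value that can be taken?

$55

This is a 0/1 knapsack; check combinations near the capacity.
- item 4+item 5: volume 4+7=11, value 28+27=55
- item 4+item 6: volume 4+6=10, value 28+23=51
- item 3+item 4: volume 5+4=9, value 19+28=47
- item 1+item 4: volume 6+4=10, value 18+28=46
Best: $55.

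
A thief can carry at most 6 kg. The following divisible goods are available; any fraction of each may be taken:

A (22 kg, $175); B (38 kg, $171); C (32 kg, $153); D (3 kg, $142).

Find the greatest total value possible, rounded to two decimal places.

165.86

Take in order of value per unit:
- D (142/3 per unit): all 3 → value 142, running total 142.00
- A (175/22 per unit): 3 of 22 → value 3×175/22 = 23.8636, running total 165.86
Total 165.86.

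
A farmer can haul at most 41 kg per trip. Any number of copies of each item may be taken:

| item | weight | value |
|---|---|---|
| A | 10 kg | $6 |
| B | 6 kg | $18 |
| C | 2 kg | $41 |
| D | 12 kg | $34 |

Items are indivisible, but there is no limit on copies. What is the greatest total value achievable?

Best value-per-unit is C at 41/2, and filling with it alone uses weight 20×2=40. No mix of the others beats 20×41 = 820.

$820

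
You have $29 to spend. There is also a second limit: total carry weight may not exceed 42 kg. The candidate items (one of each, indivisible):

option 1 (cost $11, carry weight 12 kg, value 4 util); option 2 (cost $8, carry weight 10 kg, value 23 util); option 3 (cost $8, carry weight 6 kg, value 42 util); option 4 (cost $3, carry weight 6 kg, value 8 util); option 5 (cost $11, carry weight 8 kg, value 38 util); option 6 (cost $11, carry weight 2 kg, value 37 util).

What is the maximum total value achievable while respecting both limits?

Feasible sets respecting both limits:
- option 2+option 3+option 5: cost 27, carry weight 24, value 103
- option 2+option 3+option 6: cost 27, carry weight 18, value 102
- option 3+option 4+option 5: cost 22, carry weight 20, value 88
Best: 103 util.

103 util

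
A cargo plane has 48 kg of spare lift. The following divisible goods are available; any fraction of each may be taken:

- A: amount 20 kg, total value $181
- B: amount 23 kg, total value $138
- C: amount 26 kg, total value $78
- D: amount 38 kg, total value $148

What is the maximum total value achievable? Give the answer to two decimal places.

Take in order of value per unit:
- A (181/20 per unit): all 20 → value 181, running total 181.00
- B (138/23 per unit): all 23 → value 138, running total 319.00
- D (148/38 per unit): 5 of 38 → value 5×148/38 = 19.4737, running total 338.47
Total 338.47.

338.47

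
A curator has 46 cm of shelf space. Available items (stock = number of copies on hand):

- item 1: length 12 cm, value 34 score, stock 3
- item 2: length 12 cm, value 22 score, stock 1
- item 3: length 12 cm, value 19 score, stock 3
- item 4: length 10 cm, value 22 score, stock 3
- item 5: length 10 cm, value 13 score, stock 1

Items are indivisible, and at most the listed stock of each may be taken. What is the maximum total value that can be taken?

Top feasible selections:
- 3×item 1 + 1×item 4: length 46, value 124
- 3×item 1 + 1×item 5: length 46, value 115
Best: 124 score.

124 score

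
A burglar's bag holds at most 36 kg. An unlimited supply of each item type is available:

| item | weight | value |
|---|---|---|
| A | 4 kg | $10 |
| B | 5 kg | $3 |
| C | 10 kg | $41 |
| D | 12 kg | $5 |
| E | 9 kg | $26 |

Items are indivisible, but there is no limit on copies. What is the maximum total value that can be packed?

$133

Best value-per-unit is C at 41/10; filling with it alone gives 3×41 = 123.
Optimal mix: 1×A + 3×C → weight 34, value 133.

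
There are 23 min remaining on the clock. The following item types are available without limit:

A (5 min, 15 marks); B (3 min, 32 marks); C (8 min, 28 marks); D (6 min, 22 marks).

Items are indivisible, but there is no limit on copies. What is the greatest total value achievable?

Best value-per-unit is B at 32/3, and filling with it alone uses time 7×3=21. No mix of the others beats 7×32 = 224.

224 marks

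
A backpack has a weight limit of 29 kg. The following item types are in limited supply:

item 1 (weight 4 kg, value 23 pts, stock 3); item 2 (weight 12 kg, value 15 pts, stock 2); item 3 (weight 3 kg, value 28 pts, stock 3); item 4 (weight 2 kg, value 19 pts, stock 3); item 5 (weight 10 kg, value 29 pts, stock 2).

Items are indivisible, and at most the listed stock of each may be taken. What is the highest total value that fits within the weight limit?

Best selections within weight 29 and stock limits:
- 3×item 1 + 3×item 3 + 3×item 4: weight 27, value 210
- 1×item 1 + 3×item 3 + 3×item 4 + 1×item 5: weight 29, value 193
- 3×item 1 + 3×item 3 + 2×item 4: weight 25, value 191
- 2×item 1 + 3×item 3 + 3×item 4: weight 23, value 187
Best: 210 pts.

210 pts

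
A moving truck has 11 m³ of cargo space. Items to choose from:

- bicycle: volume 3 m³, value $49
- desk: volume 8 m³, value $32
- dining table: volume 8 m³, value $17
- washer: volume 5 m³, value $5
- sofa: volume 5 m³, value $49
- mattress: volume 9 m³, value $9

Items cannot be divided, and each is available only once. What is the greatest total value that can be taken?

$98

Check high-value combinations within 11 m³:
- bicycle+sofa: volume 3+5=8, value 49+49=98
- bicycle+desk: volume 3+8=11, value 49+32=81
- bicycle+dining table: volume 3+8=11, value 49+17=66
- bicycle+washer: volume 3+5=8, value 49+5=54
- washer+sofa: volume 5+5=10, value 5+49=54
Best: $98.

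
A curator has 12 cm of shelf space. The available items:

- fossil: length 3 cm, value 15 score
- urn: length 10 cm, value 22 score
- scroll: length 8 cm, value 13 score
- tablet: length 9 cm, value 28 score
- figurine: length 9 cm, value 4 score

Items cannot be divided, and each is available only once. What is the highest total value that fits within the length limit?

43 score

Check high-value combinations within 12 cm:
- fossil+tablet: length 3+9=12, value 15+28=43
- tablet: length 9, value 28
- fossil+scroll: length 3+8=11, value 15+13=28
- urn: length 10, value 22
- fossil+figurine: length 3+9=12, value 15+4=19
Best: 43 score.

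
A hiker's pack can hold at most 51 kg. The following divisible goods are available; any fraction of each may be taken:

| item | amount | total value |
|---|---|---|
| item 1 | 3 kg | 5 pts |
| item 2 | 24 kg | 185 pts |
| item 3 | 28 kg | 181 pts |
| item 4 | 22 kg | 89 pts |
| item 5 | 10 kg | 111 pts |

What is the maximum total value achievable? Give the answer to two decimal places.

Take in order of value per unit:
- item 5 (111/10 per unit): all 10 → value 111, running total 111.00
- item 2 (185/24 per unit): all 24 → value 185, running total 296.00
- item 3 (181/28 per unit): 17 of 28 → value 17×181/28 = 109.8929, running total 405.89
Total 405.89.

405.89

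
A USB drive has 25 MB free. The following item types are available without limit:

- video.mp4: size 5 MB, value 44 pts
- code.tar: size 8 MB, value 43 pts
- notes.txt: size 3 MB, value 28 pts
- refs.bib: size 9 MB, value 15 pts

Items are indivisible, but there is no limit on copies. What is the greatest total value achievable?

Best value-per-unit is notes.txt at 28/3; filling with it alone gives 8×28 = 224.
Optimal mix: 2×video.mp4 + 5×notes.txt → size 25, value 228.

228 pts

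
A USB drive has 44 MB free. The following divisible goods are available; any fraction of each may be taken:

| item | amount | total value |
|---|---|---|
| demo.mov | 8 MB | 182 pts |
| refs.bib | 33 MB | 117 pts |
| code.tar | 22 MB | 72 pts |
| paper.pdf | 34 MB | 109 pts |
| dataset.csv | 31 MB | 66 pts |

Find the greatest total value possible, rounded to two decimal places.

308.82

Take in order of value per unit:
- demo.mov (182/8 per unit): all 8 → value 182, running total 182.00
- refs.bib (117/33 per unit): all 33 → value 117, running total 299.00
- code.tar (72/22 per unit): 3 of 22 → value 3×72/22 = 9.8182, running total 308.82
Total 308.82.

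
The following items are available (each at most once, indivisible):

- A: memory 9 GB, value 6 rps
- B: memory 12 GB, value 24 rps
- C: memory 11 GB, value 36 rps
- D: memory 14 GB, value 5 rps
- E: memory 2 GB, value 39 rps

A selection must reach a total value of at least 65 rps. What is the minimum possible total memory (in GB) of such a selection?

13

Subsets with value ≥ 65, sorted by total memory:
- C+E: memory 13, value 75
- A+C+E: memory 22, value 81
- A+B+E: memory 23, value 69
Minimum memory: 13 GB.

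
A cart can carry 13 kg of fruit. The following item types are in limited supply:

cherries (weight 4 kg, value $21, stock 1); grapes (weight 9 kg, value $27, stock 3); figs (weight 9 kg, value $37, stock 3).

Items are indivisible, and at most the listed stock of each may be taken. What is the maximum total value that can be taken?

Best selections within weight 13 and stock limits:
- 1×cherries + 1×figs: weight 13, value 58
- 1×cherries + 1×grapes: weight 13, value 48
Best: $58.

$58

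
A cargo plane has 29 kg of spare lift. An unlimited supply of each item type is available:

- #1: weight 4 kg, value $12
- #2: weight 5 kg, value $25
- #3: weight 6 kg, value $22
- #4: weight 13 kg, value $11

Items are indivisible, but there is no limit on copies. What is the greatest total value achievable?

Best value-per-unit is #2 at 25/5; filling with it alone gives 5×25 = 125.
Optimal mix: 1×#1 + 5×#2 → weight 29, value 137.

$137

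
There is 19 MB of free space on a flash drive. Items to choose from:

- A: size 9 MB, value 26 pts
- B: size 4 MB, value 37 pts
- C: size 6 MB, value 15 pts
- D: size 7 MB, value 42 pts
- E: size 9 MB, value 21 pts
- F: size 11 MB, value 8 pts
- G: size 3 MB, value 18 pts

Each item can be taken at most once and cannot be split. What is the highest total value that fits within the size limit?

97 pts

This is a 0/1 knapsack; check combinations near the capacity.
- B+D+G: size 4+7+3=14, value 37+42+18=97
- B+C+D: size 4+6+7=17, value 37+15+42=94
- A+D+G: size 9+7+3=19, value 26+42+18=86
- A+B+G: size 9+4+3=16, value 26+37+18=81
Best: 97 pts.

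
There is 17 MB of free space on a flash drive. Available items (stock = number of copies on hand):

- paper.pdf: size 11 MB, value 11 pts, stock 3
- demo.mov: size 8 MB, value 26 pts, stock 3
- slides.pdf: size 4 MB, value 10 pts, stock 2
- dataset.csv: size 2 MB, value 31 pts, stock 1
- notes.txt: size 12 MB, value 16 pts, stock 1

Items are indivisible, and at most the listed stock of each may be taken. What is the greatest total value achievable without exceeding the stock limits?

Best selections within size 17 and stock limits:
- 1×demo.mov + 1×slides.pdf + 1×dataset.csv: size 14, value 67
- 1×demo.mov + 1×dataset.csv: size 10, value 57
Best: 67 pts.

67 pts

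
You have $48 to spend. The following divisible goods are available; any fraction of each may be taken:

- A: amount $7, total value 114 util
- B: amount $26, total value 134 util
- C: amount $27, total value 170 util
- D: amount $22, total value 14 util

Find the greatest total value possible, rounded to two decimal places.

356.15

Take in order of value per unit:
- A (114/7 per unit): all 7 → value 114, running total 114.00
- C (170/27 per unit): all 27 → value 170, running total 284.00
- B (134/26 per unit): 14 of 26 → value 14×134/26 = 72.1538, running total 356.15
Total 356.15.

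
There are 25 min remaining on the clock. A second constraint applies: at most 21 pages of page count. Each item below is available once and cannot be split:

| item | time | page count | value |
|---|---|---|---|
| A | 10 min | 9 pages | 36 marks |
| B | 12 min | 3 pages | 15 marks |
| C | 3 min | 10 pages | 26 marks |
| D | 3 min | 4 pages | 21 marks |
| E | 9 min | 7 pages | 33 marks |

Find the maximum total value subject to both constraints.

Feasible sets respecting both limits:
- A+D+E: time 22, page count 20, value 90
- C+D+E: time 15, page count 21, value 80
- B+C+E: time 24, page count 20, value 74
Best: 90 marks.

90 marks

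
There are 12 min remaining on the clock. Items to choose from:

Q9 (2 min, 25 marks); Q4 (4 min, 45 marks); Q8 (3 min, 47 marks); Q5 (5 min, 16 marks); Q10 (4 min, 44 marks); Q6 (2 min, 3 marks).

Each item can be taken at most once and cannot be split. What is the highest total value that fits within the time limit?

Check high-value combinations within 12 min:
- Q4+Q8+Q10: time 4+3+4=11, value 45+47+44=136
- Q9+Q4+Q8+Q6: time 2+4+3+2=11, value 25+45+47+3=120
- Q9+Q8+Q10+Q6: time 2+3+4+2=11, value 25+47+44+3=119
Best: 136 marks.

136 marks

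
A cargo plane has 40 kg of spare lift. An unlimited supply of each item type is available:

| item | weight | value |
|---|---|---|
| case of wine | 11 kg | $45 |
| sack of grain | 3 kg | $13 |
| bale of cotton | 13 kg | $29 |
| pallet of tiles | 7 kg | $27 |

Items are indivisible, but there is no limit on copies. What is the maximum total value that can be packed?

Best value-per-unit is sack of grain at 13/3; filling with it alone gives 13×13 = 169.
Optimal mix: 11×sack of grain + 1×pallet of tiles → weight 40, value 170.

$170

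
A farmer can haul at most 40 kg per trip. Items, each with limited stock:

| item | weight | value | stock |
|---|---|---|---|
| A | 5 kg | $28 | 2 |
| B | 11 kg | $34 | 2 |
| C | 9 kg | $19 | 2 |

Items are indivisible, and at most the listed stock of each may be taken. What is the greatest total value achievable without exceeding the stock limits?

Best selections within weight 40 and stock limits:
- 2×A + 1×B + 2×C: weight 39, value 128
- 2×A + 2×B: weight 32, value 124
- 1×A + 2×B + 1×C: weight 36, value 115
- 2×A + 1×B + 1×C: weight 30, value 109
Best: $128.

$128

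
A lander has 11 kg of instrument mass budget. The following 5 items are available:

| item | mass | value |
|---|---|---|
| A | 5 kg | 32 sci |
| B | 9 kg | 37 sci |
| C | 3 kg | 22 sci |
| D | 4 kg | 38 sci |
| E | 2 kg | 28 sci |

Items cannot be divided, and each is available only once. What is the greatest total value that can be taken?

Check high-value combinations within 11 kg:
- A+D+E: mass 5+4+2=11, value 32+38+28=98
- C+D+E: mass 3+4+2=9, value 22+38+28=88
- A+C+E: mass 5+3+2=10, value 32+22+28=82
Best: 98 sci.

98 sci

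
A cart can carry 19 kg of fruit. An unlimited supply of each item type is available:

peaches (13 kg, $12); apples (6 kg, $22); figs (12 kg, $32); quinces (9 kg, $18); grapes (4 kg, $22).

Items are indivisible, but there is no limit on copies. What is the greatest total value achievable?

Best value-per-unit is grapes at 22/4; filling with it alone gives 4×22 = 88.
Optimal mix: 1×apples + 3×grapes → weight 18, value 88.

$88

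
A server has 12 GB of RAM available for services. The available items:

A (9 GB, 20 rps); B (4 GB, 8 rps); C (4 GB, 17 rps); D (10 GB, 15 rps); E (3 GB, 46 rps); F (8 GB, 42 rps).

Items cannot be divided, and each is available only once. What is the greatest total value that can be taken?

88 rps

This is a 0/1 knapsack; check combinations near the capacity.
- E+F: memory 3+8=11, value 46+42=88
- B+C+E: memory 4+4+3=11, value 8+17+46=71
- A+E: memory 9+3=12, value 20+46=66
- C+E: memory 4+3=7, value 17+46=63
Best: 88 rps.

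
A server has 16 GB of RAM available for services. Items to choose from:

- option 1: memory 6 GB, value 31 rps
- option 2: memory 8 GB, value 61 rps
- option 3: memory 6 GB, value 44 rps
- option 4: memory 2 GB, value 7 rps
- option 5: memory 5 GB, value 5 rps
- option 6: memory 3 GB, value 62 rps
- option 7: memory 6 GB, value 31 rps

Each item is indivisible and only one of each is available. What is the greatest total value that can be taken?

137 rps

Check high-value combinations within 16 GB:
- option 1+option 3+option 6: memory 6+6+3=15, value 31+44+62=137
- option 3+option 6+option 7: memory 6+3+6=15, value 44+62+31=137
- option 2+option 4+option 6: memory 8+2+3=13, value 61+7+62=130
- option 2+option 5+option 6: memory 8+5+3=16, value 61+5+62=128
Best: 137 rps.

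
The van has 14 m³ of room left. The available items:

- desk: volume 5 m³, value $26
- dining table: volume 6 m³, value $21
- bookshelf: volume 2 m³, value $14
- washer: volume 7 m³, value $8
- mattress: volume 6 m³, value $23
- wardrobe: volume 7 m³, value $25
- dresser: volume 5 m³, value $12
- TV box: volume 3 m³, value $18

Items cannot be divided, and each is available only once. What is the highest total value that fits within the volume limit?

$67

Check high-value combinations within 14 m³:
- desk+mattress+TV box: volume 5+6+3=14, value 26+23+18=67
- desk+bookshelf+wardrobe: volume 5+2+7=14, value 26+14+25=65
- desk+dining table+TV box: volume 5+6+3=14, value 26+21+18=65
Best: $67.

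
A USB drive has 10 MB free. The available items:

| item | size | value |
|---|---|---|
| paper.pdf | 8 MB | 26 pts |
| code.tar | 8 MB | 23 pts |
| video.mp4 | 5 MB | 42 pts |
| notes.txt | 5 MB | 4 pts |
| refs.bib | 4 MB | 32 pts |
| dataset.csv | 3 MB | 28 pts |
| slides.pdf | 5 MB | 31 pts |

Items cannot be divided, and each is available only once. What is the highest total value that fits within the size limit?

Check high-value combinations within 10 MB:
- video.mp4+refs.bib: size 5+4=9, value 42+32=74
- video.mp4+slides.pdf: size 5+5=10, value 42+31=73
- video.mp4+dataset.csv: size 5+3=8, value 42+28=70
- refs.bib+slides.pdf: size 4+5=9, value 32+31=63
- refs.bib+dataset.csv: size 4+3=7, value 32+28=60
Best: 74 pts.

74 pts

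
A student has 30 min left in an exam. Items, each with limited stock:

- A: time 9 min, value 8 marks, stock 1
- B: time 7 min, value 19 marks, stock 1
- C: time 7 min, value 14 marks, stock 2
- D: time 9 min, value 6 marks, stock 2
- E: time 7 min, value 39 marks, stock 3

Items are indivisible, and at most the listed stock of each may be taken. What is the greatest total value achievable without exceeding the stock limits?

136 marks

Best selections within time 30 and stock limits:
- 1×B + 3×E: time 28, value 136
- 1×C + 3×E: time 28, value 131
- 1×A + 3×E: time 30, value 125
- 1×D + 3×E: time 30, value 123
Best: 136 marks.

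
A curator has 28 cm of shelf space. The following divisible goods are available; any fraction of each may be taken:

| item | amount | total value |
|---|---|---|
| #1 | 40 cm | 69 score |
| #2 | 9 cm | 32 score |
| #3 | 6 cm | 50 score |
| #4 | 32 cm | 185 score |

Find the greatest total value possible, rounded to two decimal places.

Take in order of value per unit:
- #3 (50/6 per unit): all 6 → value 50, running total 50.00
- #4 (185/32 per unit): 22 of 32 → value 22×185/32 = 127.1875, running total 177.19
Total 177.19.

177.19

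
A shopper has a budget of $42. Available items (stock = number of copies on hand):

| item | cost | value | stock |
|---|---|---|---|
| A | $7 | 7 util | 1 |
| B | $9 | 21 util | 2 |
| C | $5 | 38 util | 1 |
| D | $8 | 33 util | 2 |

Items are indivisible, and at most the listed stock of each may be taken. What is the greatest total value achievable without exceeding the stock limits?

Best selections within cost 42 and stock limits:
- 2×B + 1×C + 2×D: cost 39, value 146
- 1×A + 1×B + 1×C + 2×D: cost 37, value 132
Best: 146 util.

146 util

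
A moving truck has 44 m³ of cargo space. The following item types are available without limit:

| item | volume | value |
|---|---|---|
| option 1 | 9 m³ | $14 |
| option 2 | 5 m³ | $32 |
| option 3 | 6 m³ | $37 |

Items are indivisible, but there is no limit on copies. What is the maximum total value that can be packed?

Best value-per-unit is option 2 at 32/5; filling with it alone gives 8×32 = 256.
Optimal mix: 4×option 2 + 4×option 3 → volume 44, value 276.

$276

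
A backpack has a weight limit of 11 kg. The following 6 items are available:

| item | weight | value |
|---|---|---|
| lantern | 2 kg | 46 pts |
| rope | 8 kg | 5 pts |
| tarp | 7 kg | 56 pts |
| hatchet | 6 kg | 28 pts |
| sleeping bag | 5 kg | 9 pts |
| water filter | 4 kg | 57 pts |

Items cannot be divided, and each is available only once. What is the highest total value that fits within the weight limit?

113 pts

Check high-value combinations within 11 kg:
- tarp+water filter: weight 7+4=11, value 56+57=113
- lantern+sleeping bag+water filter: weight 2+5+4=11, value 46+9+57=112
- lantern+water filter: weight 2+4=6, value 46+57=103
Best: 113 pts.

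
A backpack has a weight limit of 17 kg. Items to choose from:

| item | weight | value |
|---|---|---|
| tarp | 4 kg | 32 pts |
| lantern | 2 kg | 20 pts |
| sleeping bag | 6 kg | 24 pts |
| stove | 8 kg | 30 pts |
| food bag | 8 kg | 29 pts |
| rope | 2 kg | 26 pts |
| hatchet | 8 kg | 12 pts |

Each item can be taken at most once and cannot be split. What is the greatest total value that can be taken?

108 pts

Check high-value combinations within 17 kg:
- tarp+lantern+stove+rope: weight 4+2+8+2=16, value 32+20+30+26=108
- tarp+lantern+food bag+rope: weight 4+2+8+2=16, value 32+20+29+26=107
- tarp+lantern+sleeping bag+rope: weight 4+2+6+2=14, value 32+20+24+26=102
- tarp+lantern+rope+hatchet: weight 4+2+2+8=16, value 32+20+26+12=90
Best: 108 pts.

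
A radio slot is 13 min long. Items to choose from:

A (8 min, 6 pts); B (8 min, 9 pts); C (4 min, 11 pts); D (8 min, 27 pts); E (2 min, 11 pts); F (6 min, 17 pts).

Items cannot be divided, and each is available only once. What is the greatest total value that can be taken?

Check high-value combinations within 13 min:
- C+E+F: duration 4+2+6=12, value 11+11+17=39
- D+E: duration 8+2=10, value 27+11=38
- C+D: duration 4+8=12, value 11+27=38
Best: 39 pts.

39 pts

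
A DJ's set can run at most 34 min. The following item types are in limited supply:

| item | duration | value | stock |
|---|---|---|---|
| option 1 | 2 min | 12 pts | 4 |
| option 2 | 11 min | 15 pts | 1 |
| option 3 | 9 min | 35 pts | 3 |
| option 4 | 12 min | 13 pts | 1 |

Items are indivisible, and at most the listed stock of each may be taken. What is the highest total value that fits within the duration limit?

141 pts

Best selections within duration 34 and stock limits:
- 3×option 1 + 3×option 3: duration 33, value 141
- 2×option 1 + 3×option 3: duration 31, value 129
- 4×option 1 + 2×option 3: duration 26, value 118
Best: 141 pts.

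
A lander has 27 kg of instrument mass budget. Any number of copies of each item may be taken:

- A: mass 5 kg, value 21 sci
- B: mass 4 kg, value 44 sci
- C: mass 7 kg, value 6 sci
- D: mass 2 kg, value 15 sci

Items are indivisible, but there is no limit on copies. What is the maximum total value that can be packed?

Best value-per-unit is B at 44/4; filling with it alone gives 6×44 = 264.
Optimal mix: 6×B + 1×D → mass 26, value 279.

279 sci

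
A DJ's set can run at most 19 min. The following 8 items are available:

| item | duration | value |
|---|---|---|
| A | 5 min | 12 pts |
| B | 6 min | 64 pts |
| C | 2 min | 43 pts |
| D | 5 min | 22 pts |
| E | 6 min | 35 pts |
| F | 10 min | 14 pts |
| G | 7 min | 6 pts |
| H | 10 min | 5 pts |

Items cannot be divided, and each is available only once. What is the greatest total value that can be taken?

164 pts

Check high-value combinations within 19 min:
- B+C+D+E: duration 6+2+5+6=19, value 64+43+22+35=164
- A+B+C+E: duration 5+6+2+6=19, value 12+64+43+35=154
- B+C+E: duration 6+2+6=14, value 64+43+35=142
- A+B+C+D: duration 5+6+2+5=18, value 12+64+43+22=141
Best: 164 pts.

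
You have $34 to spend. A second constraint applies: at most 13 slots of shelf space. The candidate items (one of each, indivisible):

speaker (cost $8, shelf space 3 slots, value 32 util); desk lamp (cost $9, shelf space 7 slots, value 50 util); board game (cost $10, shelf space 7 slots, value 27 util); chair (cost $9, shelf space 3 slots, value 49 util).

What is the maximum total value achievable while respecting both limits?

131 util

Feasible sets respecting both limits:
- speaker+desk lamp+chair: cost 26, shelf space 13, value 131
- speaker+board game+chair: cost 27, shelf space 13, value 108
- desk lamp+chair: cost 18, shelf space 10, value 99
Best: 131 util.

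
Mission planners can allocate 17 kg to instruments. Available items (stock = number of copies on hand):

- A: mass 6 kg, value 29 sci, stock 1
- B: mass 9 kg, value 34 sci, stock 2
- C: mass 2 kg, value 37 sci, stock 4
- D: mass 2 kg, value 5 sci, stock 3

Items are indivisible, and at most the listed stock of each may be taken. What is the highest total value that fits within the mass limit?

Best selections within mass 17 and stock limits:
- 1×A + 4×C + 1×D: mass 16, value 182
- 1×B + 4×C: mass 17, value 182
Best: 182 sci.

182 sci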